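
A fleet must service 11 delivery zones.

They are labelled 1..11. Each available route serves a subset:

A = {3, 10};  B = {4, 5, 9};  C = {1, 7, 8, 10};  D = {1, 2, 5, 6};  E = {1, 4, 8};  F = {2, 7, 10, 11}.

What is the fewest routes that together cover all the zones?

A and B and C and D and F together: A ∪ B ∪ C ∪ D ∪ F = {1, 2, 3, 4, 5, 6, 7, 8, 9, 10, 11} — every zone is covered.
No 4 of the 6 routes cover everything (all 15 combinations miss at least one zone), so 5 is optimal.

5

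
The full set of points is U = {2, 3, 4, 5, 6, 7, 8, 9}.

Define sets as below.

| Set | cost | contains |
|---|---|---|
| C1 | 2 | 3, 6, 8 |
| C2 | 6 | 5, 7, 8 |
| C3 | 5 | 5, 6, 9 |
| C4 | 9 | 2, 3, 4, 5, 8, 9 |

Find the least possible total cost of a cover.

C1, C2, C4 together cover every point (C1 ∪ C2 ∪ C4 = {2, 3, 4, 5, 6, 7, 8, 9}); total cost 2 + 6 + 9 = 17.
No covering selection has total cost below 17.

17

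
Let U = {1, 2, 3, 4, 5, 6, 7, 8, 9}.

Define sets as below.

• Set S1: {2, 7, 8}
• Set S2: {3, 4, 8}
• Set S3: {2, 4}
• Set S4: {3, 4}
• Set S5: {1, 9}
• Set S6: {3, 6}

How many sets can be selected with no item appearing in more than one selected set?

S1, S5, S6 are pairwise disjoint (S1={2,7,8}; S5={1,9}; S6={3,6}).
Every remaining set overlaps one of these, and no 4 of the listed sets are pairwise disjoint, so 3 is the maximum.

3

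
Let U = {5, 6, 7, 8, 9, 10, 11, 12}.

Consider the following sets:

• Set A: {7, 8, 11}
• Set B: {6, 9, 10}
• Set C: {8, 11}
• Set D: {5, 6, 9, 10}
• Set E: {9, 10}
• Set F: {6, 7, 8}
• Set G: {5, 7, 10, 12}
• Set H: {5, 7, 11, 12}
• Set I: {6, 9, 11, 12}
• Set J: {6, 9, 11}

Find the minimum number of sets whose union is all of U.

3

A, G, and I cover everything between them: the union {5, 6, 7, 8, 9, 10, 11, 12} is all of U.
No 2 of the 10 sets cover everything (all 45 combinations miss at least one item), so 3 is optimal.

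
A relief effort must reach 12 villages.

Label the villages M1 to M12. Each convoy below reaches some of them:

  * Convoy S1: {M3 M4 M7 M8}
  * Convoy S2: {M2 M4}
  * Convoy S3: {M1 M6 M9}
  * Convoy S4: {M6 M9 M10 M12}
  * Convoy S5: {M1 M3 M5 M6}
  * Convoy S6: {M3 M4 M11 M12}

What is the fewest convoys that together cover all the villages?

5

S1 and S2 and S4 and S5 and S6 together: S1 ∪ S2 ∪ S4 ∪ S5 ∪ S6 = {M1, M2, M3, M4, M5, M6, M7, M8, M9, M10, M11, M12} — every village is covered.
No 4 of the 6 convoys cover everything (all 15 combinations miss at least one village), so 5 is optimal.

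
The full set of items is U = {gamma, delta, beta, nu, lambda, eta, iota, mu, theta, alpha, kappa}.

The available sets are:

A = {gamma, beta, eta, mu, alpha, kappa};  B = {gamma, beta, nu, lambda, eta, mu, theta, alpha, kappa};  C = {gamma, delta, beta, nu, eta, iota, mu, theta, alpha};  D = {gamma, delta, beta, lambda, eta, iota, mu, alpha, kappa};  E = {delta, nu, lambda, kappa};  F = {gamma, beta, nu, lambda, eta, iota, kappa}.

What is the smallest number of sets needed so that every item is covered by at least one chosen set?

Take {B, D}. Their union is {gamma, delta, beta, nu, lambda, eta, iota, mu, theta, alpha, kappa}, which is all 11 items.
No single set has all 11 items (the largest, B, has 9), so 2 is optimal.

2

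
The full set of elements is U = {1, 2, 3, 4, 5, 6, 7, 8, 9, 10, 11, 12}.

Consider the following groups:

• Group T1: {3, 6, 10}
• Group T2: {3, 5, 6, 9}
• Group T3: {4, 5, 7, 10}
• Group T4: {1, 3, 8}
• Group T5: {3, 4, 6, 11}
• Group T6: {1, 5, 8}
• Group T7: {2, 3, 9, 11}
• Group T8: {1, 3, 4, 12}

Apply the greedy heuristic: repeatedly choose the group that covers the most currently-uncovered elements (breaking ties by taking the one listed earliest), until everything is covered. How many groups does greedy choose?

Greedy: pick T2 (covers 4 new) → pick T3 (covers 3 new) → pick T4 (covers 2 new) → pick T7 (covers 2 new) → pick T8 (covers 1 new). Total picks: 5.

5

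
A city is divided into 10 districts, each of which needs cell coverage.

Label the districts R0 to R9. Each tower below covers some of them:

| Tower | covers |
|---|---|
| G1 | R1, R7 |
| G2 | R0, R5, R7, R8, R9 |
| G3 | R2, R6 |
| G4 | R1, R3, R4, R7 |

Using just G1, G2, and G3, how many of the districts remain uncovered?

2

Union of G1, G2, G3 = {R0, R1, R2, R5, R6, R7, R8, R9}.
Not covered: R3, R4 — 2 districts.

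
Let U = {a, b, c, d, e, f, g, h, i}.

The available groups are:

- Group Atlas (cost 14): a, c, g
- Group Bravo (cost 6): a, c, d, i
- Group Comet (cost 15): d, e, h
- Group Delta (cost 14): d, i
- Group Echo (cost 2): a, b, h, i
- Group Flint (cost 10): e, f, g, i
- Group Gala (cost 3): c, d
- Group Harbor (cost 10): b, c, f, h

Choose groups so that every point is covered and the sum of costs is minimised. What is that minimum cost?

Echo, Flint, Gala together cover every point (Echo ∪ Flint ∪ Gala = {a, b, c, d, e, f, g, h, i}); total cost 2 + 10 + 3 = 15.
No covering selection has total cost below 15.

15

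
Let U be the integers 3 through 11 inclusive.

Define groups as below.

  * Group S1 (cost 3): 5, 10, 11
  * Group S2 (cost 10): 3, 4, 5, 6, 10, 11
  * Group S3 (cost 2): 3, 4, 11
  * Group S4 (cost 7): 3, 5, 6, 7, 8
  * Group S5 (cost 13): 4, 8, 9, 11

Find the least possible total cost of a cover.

S1, S4, S5 together cover every element (S1 ∪ S4 ∪ S5 = {3, 4, 5, 6, 7, 8, 9, 10, 11}); total cost 3 + 7 + 13 = 23.
The greedy pick S3, S1, S4, S5 costs 25; no covering selection beats 23.

23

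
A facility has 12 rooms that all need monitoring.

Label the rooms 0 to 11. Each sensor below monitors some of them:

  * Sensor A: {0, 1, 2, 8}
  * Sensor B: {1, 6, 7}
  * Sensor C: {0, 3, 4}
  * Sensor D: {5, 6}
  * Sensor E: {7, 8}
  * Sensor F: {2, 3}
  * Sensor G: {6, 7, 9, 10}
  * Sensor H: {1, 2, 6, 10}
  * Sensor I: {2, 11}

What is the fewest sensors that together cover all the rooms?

5

Take {A, C, D, G, I}. Their union is {0, 1, 2, 3, 4, 5, 6, 7, 8, 9, 10, 11}, which is all 12 rooms.
No 4 of the 9 sensors cover everything (all 126 combinations miss at least one room), so 5 is optimal.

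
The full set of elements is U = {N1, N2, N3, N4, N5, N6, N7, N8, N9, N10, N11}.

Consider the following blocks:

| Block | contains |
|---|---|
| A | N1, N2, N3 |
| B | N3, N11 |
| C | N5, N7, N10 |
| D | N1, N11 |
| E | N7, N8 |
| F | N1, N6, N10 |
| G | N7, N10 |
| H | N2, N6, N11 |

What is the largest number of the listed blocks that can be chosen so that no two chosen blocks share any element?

3

B, E, F are pairwise disjoint (B={N3,N11}; E={N7,N8}; F={N1,N6,N10}).
Every remaining block overlaps one of these, and no 4 of the listed blocks are pairwise disjoint, so 3 is the maximum.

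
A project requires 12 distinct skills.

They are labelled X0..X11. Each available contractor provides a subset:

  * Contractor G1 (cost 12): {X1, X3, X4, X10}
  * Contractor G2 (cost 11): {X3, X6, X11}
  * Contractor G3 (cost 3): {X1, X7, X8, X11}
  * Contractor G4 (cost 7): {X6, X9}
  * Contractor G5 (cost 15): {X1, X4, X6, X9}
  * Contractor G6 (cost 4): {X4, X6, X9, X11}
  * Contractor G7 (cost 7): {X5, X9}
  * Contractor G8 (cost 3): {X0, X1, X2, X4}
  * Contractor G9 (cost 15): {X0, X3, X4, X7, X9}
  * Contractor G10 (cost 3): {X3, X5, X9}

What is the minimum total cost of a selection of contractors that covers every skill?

G1, G3, G6, G8, G10 together cover every skill (G1 ∪ G3 ∪ G6 ∪ G8 ∪ G10 = {X0, X1, X2, X3, X4, X5, X6, X7, X8, X9, X10, X11}); total cost 12 + 3 + 4 + 3 + 3 = 25.
No covering selection has total cost below 25.

25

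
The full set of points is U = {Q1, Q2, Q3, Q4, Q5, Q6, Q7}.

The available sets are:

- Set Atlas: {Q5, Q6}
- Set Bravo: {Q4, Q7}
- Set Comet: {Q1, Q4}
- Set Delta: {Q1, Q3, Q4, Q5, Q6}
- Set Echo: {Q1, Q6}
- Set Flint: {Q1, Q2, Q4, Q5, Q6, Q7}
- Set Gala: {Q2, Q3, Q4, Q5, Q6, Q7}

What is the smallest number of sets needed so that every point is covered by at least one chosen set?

2

Flint and Gala together: Flint ∪ Gala = {Q1, Q2, Q3, Q4, Q5, Q6, Q7} — every point is covered.
No single set has all 7 points (the largest, Flint, has 6), so 2 is optimal.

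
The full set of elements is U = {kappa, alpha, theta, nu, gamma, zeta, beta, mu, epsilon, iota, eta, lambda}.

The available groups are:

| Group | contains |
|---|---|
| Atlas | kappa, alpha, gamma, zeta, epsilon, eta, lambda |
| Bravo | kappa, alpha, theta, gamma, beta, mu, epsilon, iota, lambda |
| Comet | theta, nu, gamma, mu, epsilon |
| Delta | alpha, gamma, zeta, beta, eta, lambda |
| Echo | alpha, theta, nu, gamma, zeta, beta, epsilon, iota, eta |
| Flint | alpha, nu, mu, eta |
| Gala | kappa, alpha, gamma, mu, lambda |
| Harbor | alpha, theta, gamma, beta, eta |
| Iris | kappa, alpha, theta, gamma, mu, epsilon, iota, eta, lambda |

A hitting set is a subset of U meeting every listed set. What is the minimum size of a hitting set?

2

The 2 elements {gamma, eta} hit every group.
No single element lies in every group, so at least 2 are needed and 2 is optimal.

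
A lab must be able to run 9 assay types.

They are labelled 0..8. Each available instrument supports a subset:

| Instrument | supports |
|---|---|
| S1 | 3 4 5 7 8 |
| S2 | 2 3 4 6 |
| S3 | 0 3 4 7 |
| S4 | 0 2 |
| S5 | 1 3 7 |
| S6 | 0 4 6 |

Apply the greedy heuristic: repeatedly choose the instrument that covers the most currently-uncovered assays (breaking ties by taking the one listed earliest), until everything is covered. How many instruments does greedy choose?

4

Greedy: pick S1 (covers 5 new) → pick S2 (covers 2 new) → pick S3 (covers 1 new) → pick S5 (covers 1 new). Total picks: 4.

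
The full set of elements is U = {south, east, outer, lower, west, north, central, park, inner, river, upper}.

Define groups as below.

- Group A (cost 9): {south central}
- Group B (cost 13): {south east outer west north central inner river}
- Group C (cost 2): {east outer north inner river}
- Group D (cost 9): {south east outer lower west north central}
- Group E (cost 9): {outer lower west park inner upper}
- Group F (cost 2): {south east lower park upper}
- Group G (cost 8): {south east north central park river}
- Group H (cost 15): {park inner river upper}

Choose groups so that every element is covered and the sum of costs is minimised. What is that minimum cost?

C, D, F together cover every element (C ∪ D ∪ F = {south, east, outer, lower, west, north, central, park, inner, river, upper}); total cost 2 + 9 + 2 = 13.
No covering selection has total cost below 13.

13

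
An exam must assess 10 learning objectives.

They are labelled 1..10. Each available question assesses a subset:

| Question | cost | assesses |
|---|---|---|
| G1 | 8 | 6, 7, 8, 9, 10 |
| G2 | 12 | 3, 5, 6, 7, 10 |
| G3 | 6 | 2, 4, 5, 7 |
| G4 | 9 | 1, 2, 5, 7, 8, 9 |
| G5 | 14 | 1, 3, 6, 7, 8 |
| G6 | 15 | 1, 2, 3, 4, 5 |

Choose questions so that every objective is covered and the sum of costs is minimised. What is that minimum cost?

G1, G6 together cover every objective (G1 ∪ G6 = {1, 2, 3, 4, 5, 6, 7, 8, 9, 10}); total cost 8 + 15 = 23.
The greedy pick G3, G1, G5 costs 28; no covering selection beats 23.

23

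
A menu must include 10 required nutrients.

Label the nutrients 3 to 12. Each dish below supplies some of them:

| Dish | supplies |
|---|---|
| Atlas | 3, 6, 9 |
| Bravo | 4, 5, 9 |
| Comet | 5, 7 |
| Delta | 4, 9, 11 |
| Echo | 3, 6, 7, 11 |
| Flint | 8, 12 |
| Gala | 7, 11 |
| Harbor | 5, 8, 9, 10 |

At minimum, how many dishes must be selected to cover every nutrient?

Take {Bravo, Echo, Flint, Harbor}. Their union is {3, 4, 5, 6, 7, 8, 9, 10, 11, 12}, which is all 10 nutrients.
No 3 of the 8 dishes cover everything (all 56 combinations miss at least one nutrient), so 4 is optimal.

4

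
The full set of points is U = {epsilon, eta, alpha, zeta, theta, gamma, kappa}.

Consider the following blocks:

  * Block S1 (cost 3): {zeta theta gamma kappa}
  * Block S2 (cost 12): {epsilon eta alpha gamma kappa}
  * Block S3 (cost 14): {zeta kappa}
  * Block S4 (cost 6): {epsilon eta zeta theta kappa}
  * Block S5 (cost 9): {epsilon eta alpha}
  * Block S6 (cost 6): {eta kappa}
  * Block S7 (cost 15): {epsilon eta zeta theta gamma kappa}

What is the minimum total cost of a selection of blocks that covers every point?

S1, S5 together cover every point (S1 ∪ S5 = {epsilon, eta, alpha, zeta, theta, gamma, kappa}); total cost 3 + 9 = 12.
The greedy pick S1, S4, S5 costs 18; no covering selection beats 12.

12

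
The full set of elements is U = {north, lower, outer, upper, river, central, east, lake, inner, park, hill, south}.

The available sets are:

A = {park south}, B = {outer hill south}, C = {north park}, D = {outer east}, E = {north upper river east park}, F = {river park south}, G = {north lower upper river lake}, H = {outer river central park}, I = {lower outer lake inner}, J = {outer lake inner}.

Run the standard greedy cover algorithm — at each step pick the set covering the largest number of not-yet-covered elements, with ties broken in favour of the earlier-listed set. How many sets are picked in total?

Greedy: pick E (covers 5 new) → pick I (covers 4 new) → pick B (covers 2 new) → pick H (covers 1 new). Total picks: 4.

4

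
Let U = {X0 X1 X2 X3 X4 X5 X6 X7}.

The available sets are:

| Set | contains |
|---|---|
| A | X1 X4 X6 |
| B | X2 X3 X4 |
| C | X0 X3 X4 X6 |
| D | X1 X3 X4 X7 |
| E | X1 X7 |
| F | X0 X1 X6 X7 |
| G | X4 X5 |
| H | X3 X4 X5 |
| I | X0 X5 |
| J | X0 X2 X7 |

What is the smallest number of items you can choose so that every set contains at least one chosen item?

The 3 items {X0, X1, X4} hit every set.
The sets B, E, I are pairwise disjoint, so any hitting set needs a separate item for each — at least 3. Hence 3 is optimal.

3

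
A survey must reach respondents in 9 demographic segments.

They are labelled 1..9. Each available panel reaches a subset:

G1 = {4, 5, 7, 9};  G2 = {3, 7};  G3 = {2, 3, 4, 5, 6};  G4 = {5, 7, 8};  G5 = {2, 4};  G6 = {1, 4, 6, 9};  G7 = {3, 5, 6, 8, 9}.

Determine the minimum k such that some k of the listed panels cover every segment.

G3 and G4 and G6 together: G3 ∪ G4 ∪ G6 = {1, 2, 3, 4, 5, 6, 7, 8, 9} — every segment is covered.
Only G6 contains 1, so G6 is forced; the remaining 5 segments need at least 2 more panels (each remaining panel adds at most 3) — so at least 3 panels are needed, and 3 is optimal.

3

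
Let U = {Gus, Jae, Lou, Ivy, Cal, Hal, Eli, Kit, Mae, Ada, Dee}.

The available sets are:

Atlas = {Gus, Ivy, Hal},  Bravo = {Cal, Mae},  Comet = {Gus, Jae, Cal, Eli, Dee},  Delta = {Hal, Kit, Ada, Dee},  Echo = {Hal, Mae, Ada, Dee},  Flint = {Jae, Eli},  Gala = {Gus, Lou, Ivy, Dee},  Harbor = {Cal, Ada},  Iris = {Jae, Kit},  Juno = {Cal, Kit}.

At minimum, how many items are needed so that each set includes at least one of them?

Take H = {Jae, Ivy, Cal, Dee}. Each listed set contains at least one of these, so H is a hitting set of size 4.
No choice of 3 items meets every set, so 4 is the minimum.

4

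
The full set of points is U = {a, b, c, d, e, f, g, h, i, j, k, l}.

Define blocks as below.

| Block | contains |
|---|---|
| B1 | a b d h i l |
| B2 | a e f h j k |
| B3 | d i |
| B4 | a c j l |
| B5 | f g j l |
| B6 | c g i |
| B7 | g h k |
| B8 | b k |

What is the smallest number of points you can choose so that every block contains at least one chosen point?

3

The 3 points {i, j, k} hit every block.
The blocks B3, B4, B8 are pairwise disjoint, so any hitting set needs a separate point for each — at least 3. Hence 3 is optimal.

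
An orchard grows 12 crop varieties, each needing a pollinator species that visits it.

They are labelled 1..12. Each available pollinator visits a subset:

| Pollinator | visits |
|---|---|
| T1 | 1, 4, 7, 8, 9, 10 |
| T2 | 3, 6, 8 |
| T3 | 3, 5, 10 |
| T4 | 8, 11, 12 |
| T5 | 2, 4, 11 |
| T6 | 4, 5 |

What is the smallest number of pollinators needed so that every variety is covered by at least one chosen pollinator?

Take {T1, T2, T4, T5, T6}. Their union is {1, 2, 3, 4, 5, 6, 7, 8, 9, 10, 11, 12}, which is all 12 varieties.
No 4 of the 6 pollinators cover everything (all 15 combinations miss at least one variety), so 5 is optimal.

5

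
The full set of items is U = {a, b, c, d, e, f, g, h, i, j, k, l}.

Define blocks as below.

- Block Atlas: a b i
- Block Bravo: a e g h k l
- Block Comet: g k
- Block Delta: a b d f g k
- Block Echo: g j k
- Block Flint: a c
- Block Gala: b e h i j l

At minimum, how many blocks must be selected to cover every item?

3

Take {Delta, Flint, Gala}. Their union is {a, b, c, d, e, f, g, h, i, j, k, l}, which is all 12 items.
Only Flint contains c, so Flint is forced; the remaining 10 items need at least 2 more blocks (each remaining block adds at most 6) — so at least 3 blocks are needed, and 3 is optimal.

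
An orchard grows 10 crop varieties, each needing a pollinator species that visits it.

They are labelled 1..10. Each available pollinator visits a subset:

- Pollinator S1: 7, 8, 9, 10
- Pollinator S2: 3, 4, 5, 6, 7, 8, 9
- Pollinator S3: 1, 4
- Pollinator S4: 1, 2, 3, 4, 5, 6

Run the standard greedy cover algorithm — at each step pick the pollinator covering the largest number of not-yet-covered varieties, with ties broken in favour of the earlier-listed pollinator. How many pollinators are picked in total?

Greedy: pick S2 (covers 7 new) → pick S4 (covers 2 new) → pick S1 (covers 1 new). Total picks: 3.
(The true minimum cover uses only 2 pollinators, so greedy is not optimal here.)

3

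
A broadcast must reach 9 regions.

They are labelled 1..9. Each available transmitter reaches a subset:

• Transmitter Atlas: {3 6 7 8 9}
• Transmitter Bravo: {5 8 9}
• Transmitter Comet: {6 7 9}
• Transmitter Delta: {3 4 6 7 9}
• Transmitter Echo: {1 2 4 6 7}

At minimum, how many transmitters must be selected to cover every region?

3

Take {Bravo, Delta, Echo}. Their union is {1, 2, 3, 4, 5, 6, 7, 8, 9}, which is all 9 regions.
Only Echo contains 1, so Echo is forced; the remaining 4 regions need at least 2 more transmitters (each remaining transmitter adds at most 3) — so at least 3 transmitters are needed, and 3 is optimal.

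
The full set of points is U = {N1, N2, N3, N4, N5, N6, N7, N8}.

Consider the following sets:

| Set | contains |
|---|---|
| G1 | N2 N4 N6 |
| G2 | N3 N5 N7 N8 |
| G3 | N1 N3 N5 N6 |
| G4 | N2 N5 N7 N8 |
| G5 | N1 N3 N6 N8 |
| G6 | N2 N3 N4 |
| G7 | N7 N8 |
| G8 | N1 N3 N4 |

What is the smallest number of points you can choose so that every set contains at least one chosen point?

H = {N1, N2, N7} meets every set (each contains at least one member of H), and |H| = 3.
No choice of 2 points meets every set, so 3 is the minimum.

3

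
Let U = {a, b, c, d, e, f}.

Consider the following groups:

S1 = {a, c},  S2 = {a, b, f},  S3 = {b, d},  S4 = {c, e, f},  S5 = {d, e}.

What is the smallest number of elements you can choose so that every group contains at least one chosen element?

3

The 3 elements {b, c, e} hit every group.
No choice of 2 elements meets every group, so 3 is the minimum.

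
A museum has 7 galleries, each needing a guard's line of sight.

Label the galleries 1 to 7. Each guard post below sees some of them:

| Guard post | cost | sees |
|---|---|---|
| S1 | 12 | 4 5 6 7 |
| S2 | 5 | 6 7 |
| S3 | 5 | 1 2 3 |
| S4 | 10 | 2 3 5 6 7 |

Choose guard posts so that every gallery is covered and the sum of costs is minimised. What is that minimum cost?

S1, S3 together cover every gallery (S1 ∪ S3 = {1, 2, 3, 4, 5, 6, 7}); total cost 12 + 5 = 17.
The greedy pick S3, S2, S1 costs 22; no covering selection beats 17.

17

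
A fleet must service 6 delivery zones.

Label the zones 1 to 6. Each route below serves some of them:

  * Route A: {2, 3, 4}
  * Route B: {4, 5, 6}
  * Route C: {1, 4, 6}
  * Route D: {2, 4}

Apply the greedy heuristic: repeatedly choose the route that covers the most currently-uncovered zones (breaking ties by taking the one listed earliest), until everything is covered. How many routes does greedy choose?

3

Greedy: pick A (covers 3 new) → pick B (covers 2 new) → pick C (covers 1 new). Total picks: 3.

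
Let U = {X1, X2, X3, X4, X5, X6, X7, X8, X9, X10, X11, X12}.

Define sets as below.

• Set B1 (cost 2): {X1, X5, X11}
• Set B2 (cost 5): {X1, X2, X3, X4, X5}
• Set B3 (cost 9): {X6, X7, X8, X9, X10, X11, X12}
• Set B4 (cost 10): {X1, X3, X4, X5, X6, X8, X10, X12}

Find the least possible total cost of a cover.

14

B2, B3 together cover every element (B2 ∪ B3 = {X1, X2, X3, X4, X5, X6, X7, X8, X9, X10, X11, X12}); total cost 5 + 9 = 14.
The greedy pick B1, B3, B2 costs 16; no covering selection beats 14.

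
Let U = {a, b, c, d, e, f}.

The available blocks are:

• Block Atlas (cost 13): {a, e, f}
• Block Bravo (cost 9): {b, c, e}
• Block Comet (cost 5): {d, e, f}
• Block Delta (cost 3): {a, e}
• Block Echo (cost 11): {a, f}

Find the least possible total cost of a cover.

17

Bravo, Comet, Delta together cover every point (Bravo ∪ Comet ∪ Delta = {a, b, c, d, e, f}); total cost 9 + 5 + 3 = 17.
No covering selection has total cost below 17.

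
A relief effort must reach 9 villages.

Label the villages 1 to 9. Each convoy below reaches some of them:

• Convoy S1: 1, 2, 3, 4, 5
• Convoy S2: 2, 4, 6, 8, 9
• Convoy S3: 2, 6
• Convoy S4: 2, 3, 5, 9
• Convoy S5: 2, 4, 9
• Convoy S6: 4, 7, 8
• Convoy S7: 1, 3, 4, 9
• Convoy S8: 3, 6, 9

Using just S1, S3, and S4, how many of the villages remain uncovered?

2

Union of S1, S3, S4 = {1, 2, 3, 4, 5, 6, 9}.
Not covered: 7, 8 — 2 villages.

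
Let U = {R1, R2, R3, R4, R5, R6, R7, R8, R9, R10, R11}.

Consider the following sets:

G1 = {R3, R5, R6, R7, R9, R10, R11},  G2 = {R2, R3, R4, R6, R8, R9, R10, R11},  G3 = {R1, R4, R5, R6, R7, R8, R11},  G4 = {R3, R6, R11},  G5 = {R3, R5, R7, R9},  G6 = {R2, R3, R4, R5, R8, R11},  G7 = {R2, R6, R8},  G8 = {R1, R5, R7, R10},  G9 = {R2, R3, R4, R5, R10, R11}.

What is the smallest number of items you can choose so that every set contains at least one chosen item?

H = {R5, R6} meets every set (each contains at least one member of H), and |H| = 2.
The sets G4, G8 are pairwise disjoint, so any hitting set needs a separate item for each — at least 2. Hence 2 is optimal.

2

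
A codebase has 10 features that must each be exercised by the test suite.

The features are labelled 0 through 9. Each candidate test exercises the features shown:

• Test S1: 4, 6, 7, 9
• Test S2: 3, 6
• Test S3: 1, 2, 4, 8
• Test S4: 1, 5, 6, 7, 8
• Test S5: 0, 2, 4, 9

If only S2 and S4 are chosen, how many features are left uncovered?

Union of S2, S4 = {1, 3, 5, 6, 7, 8}.
Not covered: 0, 2, 4, 9 — 4 features.

4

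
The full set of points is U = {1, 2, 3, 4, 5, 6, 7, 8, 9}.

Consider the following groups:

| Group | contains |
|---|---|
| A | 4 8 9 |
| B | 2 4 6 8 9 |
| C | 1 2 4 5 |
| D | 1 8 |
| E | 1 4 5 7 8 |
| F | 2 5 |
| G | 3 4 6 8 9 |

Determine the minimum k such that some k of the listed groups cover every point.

Take {B, E, G}. Their union is {1, 2, 3, 4, 5, 6, 7, 8, 9}, which is all 9 points.
Only G contains 3, so G is forced; the remaining 4 points need at least 2 more groups (each remaining group adds at most 3) — so at least 3 groups are needed, and 3 is optimal.

3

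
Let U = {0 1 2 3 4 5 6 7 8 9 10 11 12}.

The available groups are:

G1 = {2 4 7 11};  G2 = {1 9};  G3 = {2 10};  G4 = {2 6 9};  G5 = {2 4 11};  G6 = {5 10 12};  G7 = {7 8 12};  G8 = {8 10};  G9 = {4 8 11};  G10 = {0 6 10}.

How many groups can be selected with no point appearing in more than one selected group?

4

G2, G5, G7, G10 are pairwise disjoint (G2={1,9}; G5={2,4,11}; G7={7,8,12}; G10={0,6,10}).
Every remaining group overlaps one of these, and no 5 of the listed groups are pairwise disjoint, so 4 is the maximum.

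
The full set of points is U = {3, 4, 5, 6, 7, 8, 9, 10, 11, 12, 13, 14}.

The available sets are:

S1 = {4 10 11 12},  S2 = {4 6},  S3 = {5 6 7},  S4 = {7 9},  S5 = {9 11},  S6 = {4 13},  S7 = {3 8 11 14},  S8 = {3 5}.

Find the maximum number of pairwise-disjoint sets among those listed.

S4, S6, S8 are pairwise disjoint (S4={7,9}; S6={4,13}; S8={3,5}).
Every remaining set overlaps one of these, and no 4 of the listed sets are pairwise disjoint, so 3 is the maximum.

3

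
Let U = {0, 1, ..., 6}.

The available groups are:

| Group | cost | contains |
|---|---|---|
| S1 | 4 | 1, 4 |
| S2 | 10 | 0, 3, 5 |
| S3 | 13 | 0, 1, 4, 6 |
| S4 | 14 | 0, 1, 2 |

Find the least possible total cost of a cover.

S2, S3, S4 together cover every element (S2 ∪ S3 ∪ S4 = {0, 1, 2, 3, 4, 5, 6}); total cost 10 + 13 + 14 = 37.
The greedy pick S1, S2, S3, S4 costs 41; no covering selection beats 37.

37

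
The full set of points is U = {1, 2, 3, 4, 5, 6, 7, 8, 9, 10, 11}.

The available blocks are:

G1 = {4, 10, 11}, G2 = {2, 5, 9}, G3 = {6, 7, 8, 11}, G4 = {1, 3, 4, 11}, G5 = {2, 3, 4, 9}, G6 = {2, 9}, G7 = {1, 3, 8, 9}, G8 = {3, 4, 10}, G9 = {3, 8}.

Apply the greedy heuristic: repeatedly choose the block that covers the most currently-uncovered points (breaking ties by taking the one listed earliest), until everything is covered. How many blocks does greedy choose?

Greedy: pick G3 (covers 4 new) → pick G5 (covers 4 new) → pick G1 (covers 1 new) → pick G2 (covers 1 new) → pick G4 (covers 1 new). Total picks: 5.
(The true minimum cover uses only 4 blocks, so greedy is not optimal here.)

5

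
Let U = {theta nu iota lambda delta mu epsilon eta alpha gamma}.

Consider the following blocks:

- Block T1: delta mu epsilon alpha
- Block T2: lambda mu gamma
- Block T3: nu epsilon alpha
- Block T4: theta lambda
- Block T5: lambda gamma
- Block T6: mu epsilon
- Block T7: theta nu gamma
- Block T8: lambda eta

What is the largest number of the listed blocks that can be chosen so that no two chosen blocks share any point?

3

T1, T7, T8 are pairwise disjoint (T1={delta,mu,epsilon,alpha}; T7={theta,nu,gamma}; T8={lambda,eta}).
Every remaining block overlaps one of these, and no 4 of the listed blocks are pairwise disjoint, so 3 is the maximum.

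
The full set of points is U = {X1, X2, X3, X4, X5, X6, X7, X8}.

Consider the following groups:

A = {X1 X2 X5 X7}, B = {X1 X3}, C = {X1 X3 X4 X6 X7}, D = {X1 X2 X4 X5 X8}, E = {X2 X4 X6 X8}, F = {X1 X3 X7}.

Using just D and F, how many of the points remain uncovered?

1

Union of D, F = {X1, X2, X3, X4, X5, X7, X8}.
Not covered: X6 — 1 point.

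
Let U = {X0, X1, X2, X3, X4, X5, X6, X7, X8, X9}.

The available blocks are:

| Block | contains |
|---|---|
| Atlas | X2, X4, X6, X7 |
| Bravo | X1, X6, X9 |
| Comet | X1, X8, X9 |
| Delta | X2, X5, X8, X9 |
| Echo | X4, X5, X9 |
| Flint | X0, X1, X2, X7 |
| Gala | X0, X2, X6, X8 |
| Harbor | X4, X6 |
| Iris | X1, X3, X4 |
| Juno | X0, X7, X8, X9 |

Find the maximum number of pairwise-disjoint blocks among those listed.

Delta, Harbor are pairwise disjoint (Delta={X2,X5,X8,X9}; Harbor={X4,X6}).
Every remaining block overlaps one of these, and no 3 of the listed blocks are pairwise disjoint, so 2 is the maximum.

2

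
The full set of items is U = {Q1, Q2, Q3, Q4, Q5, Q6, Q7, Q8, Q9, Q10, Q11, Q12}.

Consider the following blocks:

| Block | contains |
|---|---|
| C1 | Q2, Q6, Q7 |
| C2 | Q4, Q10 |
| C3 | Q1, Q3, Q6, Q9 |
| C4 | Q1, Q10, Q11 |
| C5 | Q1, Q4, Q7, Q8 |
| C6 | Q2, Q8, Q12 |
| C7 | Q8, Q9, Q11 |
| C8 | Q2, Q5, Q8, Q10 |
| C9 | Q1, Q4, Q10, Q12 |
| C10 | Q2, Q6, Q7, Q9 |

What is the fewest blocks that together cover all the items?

5

C3, C4, C5, C6, and C8 cover everything between them: the union {Q1, Q2, Q3, Q4, Q5, Q6, Q7, Q8, Q9, Q10, Q11, Q12} is all of U.
No 4 of the 10 blocks cover everything (all 210 combinations miss at least one item), so 5 is optimal.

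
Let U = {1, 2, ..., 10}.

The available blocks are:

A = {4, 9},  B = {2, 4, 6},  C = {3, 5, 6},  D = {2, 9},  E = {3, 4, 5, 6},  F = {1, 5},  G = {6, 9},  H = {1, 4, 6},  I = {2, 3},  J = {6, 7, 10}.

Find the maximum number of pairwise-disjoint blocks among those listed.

A, F, I, J are pairwise disjoint (A={4,9}; F={1,5}; I={2,3}; J={6,7,10}).
Every remaining block overlaps one of these, and no 5 of the listed blocks are pairwise disjoint, so 4 is the maximum.

4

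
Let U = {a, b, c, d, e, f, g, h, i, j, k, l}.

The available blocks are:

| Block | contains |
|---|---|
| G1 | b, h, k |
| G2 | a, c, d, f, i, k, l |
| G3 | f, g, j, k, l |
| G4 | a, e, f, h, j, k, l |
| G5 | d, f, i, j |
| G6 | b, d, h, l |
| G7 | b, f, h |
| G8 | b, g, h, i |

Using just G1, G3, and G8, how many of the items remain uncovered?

Union of G1, G3, G8 = {b, f, g, h, i, j, k, l}.
Not covered: a, c, d, e — 4 items.

4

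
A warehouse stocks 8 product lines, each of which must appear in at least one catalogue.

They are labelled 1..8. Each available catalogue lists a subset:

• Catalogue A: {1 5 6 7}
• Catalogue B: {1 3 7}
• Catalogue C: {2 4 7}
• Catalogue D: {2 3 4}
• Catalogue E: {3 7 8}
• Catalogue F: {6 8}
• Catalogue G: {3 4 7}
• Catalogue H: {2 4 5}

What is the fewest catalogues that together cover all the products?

Take {B, F, H}. Their union is {1, 2, 3, 4, 5, 6, 7, 8}, which is all 8 products.
No 2 of the 8 catalogues cover everything (all 28 combinations miss at least one product), so 3 is optimal.

3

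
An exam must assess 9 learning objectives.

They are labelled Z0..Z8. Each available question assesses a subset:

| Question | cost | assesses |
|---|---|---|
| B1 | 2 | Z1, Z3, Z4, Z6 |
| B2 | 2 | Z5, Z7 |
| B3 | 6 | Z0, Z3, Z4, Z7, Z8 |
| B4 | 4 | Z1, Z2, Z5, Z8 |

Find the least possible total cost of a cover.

12

B1, B3, B4 together cover every objective (B1 ∪ B3 ∪ B4 = {Z0, Z1, Z2, Z3, Z4, Z5, Z6, Z7, Z8}); total cost 2 + 6 + 4 = 12.
The greedy pick B1, B2, B4, B3 costs 14; no covering selection beats 12.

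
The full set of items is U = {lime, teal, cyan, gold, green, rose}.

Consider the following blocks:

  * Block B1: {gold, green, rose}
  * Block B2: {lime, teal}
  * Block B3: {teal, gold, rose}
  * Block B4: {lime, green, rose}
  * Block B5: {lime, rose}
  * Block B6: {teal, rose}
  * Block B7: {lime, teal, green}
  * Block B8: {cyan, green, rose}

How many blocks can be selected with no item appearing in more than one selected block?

B2, B8 are pairwise disjoint (B2={lime,teal}; B8={cyan,green,rose}).
Every remaining block overlaps one of these, and no 3 of the listed blocks are pairwise disjoint, so 2 is the maximum.

2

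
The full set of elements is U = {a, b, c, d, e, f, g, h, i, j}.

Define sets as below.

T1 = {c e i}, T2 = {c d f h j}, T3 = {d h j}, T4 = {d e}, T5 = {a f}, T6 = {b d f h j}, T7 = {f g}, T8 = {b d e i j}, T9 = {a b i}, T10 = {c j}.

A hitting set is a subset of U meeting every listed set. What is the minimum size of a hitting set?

T = {b, c, d, f} meets every set (each contains at least one member of T), and |T| = 4.
The sets T4, T7, T9, T10 are pairwise disjoint, so any hitting set needs a separate element for each — at least 4. Hence 4 is optimal.

4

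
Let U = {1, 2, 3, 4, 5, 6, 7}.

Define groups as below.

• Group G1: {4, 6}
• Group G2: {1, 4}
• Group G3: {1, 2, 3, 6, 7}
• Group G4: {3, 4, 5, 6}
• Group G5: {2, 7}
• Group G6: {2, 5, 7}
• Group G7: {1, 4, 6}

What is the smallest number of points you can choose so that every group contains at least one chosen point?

2

The 2 points {4, 7} hit every group.
The groups G2, G5 are pairwise disjoint, so any hitting set needs a separate point for each — at least 2. Hence 2 is optimal.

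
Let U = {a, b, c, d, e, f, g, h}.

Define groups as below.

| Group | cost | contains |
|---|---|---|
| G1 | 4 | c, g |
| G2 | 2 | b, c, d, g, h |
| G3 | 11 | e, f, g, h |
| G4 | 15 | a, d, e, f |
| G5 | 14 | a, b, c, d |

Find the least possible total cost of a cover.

17

G2, G4 together cover every element (G2 ∪ G4 = {a, b, c, d, e, f, g, h}); total cost 2 + 15 = 17.
No covering selection has total cost below 17.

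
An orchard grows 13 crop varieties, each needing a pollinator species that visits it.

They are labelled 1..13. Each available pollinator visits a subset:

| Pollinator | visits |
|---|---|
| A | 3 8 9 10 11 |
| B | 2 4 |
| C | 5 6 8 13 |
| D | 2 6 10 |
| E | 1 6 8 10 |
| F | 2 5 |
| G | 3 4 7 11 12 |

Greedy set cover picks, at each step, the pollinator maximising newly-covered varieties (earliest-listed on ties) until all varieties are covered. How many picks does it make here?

Greedy: pick A (covers 5 new) → pick C (covers 3 new) → pick G (covers 3 new) → pick B (covers 1 new) → pick E (covers 1 new). Total picks: 5.

5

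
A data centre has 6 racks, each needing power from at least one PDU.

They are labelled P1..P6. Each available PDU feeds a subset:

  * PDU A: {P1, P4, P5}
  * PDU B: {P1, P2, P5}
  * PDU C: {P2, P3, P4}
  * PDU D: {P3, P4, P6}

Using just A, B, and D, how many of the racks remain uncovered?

Union of A, B, D = {P1, P2, P3, P4, P5, P6} — that's every rack, so 0 are uncovered.

0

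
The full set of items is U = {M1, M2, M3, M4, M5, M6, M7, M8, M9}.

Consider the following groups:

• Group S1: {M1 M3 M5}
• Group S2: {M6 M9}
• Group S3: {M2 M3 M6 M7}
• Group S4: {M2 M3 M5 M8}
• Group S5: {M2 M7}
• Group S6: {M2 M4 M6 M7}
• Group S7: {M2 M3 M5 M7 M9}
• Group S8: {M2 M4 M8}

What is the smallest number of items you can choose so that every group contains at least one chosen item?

3

The 3 items {M1, M2, M9} hit every group.
The groups S1, S2, S5 are pairwise disjoint, so any hitting set needs a separate item for each — at least 3. Hence 3 is optimal.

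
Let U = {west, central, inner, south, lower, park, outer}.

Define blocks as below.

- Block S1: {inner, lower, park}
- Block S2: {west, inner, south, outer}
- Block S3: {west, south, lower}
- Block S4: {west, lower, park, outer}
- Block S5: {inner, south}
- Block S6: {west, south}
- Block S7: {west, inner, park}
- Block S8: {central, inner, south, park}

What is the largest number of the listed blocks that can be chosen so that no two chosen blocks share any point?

2

S1, S6 are pairwise disjoint (S1={inner,lower,park}; S6={west,south}).
Every remaining block overlaps one of these, and no 3 of the listed blocks are pairwise disjoint, so 2 is the maximum.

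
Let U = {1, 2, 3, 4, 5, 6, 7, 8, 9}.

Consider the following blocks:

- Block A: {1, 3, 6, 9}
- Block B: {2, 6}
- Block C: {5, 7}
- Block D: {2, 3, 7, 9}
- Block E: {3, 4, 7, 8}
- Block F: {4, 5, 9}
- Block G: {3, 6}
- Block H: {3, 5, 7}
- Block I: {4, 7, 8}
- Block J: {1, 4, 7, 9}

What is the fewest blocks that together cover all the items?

A and B and E and H together: A ∪ B ∪ E ∪ H = {1, 2, 3, 4, 5, 6, 7, 8, 9} — every item is covered.
No 3 of the 10 blocks cover everything (all 120 combinations miss at least one item), so 4 is optimal.

4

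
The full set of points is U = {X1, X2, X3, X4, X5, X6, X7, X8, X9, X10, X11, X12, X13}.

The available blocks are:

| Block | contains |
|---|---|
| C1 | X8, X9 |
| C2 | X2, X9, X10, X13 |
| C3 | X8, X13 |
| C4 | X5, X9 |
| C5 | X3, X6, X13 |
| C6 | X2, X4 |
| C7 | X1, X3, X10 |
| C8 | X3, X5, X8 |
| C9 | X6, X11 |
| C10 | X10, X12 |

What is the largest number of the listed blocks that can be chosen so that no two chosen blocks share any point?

C3, C4, C6, C9, C10 are pairwise disjoint (C3={X8,X13}; C4={X5,X9}; C6={X2,X4}; C9={X6,X11}; C10={X10,X12}).
Every remaining block overlaps one of these, and no 6 of the listed blocks are pairwise disjoint, so 5 is the maximum.

5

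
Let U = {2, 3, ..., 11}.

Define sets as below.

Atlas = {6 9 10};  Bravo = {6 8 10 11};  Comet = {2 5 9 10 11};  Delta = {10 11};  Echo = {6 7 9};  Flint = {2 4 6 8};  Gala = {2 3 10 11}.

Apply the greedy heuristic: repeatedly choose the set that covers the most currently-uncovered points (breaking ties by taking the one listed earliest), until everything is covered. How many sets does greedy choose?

Greedy: pick Comet (covers 5 new) → pick Flint (covers 3 new) → pick Echo (covers 1 new) → pick Gala (covers 1 new). Total picks: 4.

4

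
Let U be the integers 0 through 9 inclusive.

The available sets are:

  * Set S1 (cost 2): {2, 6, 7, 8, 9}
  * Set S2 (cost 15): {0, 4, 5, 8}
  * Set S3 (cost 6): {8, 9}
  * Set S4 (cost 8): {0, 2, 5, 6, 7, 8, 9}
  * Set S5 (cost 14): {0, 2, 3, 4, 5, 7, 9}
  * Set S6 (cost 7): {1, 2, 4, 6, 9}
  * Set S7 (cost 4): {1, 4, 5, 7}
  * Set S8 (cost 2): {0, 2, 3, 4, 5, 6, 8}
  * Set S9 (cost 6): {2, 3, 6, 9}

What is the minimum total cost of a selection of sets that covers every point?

8

S1, S7, S8 together cover every point (S1 ∪ S7 ∪ S8 = {0, 1, 2, 3, 4, 5, 6, 7, 8, 9}); total cost 2 + 4 + 2 = 8.
No covering selection has total cost below 8.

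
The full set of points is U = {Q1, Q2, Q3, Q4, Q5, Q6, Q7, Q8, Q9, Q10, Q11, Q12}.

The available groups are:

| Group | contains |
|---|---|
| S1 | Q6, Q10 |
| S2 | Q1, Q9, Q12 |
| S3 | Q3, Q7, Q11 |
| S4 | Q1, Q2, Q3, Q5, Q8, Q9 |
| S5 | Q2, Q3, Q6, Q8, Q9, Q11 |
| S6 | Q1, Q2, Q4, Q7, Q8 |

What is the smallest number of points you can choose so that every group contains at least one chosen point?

Take H = {Q6, Q7, Q9}. Each listed group contains at least one of these, so H is a hitting set of size 3.
The groups S1, S2, S3 are pairwise disjoint, so any hitting set needs a separate point for each — at least 3. Hence 3 is optimal.

3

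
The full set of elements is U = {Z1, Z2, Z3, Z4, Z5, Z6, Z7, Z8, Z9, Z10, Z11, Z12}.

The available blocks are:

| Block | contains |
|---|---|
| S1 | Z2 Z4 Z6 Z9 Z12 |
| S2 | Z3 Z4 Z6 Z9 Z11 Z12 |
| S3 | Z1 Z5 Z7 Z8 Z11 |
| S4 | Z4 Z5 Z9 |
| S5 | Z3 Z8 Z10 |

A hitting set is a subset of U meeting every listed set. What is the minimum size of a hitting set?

Take H = {Z8, Z9}. Each listed block contains at least one of these, so H is a hitting set of size 2.
The blocks S1, S5 are pairwise disjoint, so any hitting set needs a separate element for each — at least 2. Hence 2 is optimal.

2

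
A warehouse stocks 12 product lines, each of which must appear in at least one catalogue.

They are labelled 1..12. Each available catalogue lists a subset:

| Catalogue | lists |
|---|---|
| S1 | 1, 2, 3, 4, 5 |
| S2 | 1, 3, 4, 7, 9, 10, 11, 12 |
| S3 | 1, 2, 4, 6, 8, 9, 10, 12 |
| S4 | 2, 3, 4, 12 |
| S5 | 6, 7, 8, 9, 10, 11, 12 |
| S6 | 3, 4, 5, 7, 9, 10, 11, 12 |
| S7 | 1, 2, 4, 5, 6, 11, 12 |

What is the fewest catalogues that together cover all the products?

2

Take {S3, S6}. Their union is {1, 2, 3, 4, 5, 6, 7, 8, 9, 10, 11, 12}, which is all 12 products.
No single catalogue has all 12 products (the largest, S2, has 8), so 2 is optimal.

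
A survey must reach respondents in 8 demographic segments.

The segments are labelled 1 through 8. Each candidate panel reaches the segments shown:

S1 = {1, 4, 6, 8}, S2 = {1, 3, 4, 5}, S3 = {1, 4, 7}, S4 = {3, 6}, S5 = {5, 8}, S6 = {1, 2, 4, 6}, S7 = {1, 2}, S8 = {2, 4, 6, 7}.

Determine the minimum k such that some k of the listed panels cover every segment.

3

S2 and S5 and S8 together: S2 ∪ S5 ∪ S8 = {1, 2, 3, 4, 5, 6, 7, 8} — every segment is covered.
No 2 of the 8 panels cover everything (all 28 combinations miss at least one segment), so 3 is optimal.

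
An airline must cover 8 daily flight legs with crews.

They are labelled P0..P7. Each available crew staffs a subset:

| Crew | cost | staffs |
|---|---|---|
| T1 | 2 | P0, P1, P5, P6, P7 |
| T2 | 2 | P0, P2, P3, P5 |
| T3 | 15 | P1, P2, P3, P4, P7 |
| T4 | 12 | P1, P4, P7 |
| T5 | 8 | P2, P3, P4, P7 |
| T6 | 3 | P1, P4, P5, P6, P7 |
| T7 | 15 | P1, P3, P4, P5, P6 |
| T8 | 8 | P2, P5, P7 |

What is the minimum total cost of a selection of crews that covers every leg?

T2, T6 together cover every leg (T2 ∪ T6 = {P0, P1, P2, P3, P4, P5, P6, P7}); total cost 2 + 3 = 5.
The greedy pick T1, T2, T6 costs 7; no covering selection beats 5.

5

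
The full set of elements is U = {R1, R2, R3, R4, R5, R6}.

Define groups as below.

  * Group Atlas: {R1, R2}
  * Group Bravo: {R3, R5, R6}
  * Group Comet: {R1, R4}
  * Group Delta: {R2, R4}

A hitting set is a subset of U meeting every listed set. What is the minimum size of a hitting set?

H = {R1, R4, R6} meets every group (each contains at least one member of H), and |H| = 3.
No choice of 2 elements meets every group, so 3 is the minimum.

3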